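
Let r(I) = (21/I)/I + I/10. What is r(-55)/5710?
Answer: -33233/34545500 ≈ -0.00096201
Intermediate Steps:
r(I) = 21/I² + I/10 (r(I) = 21/I² + I*(⅒) = 21/I² + I/10)
r(-55)/5710 = (21/(-55)² + (⅒)*(-55))/5710 = (21*(1/3025) - 11/2)*(1/5710) = (21/3025 - 11/2)*(1/5710) = -33233/6050*1/5710 = -33233/34545500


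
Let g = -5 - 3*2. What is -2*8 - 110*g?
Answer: 1194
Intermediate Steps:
g = -11 (g = -5 - 6 = -11)
-2*8 - 110*g = -2*8 - 110*(-11) = -16 + 1210 = 1194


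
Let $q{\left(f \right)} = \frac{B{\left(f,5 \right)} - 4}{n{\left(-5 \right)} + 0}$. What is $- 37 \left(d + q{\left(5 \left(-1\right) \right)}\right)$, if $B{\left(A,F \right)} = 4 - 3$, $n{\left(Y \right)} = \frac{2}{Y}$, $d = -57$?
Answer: $\frac{3663}{2} \approx 1831.5$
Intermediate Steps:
$B{\left(A,F \right)} = 1$ ($B{\left(A,F \right)} = 4 - 3 = 1$)
$q{\left(f \right)} = \frac{15}{2}$ ($q{\left(f \right)} = \frac{1 - 4}{\frac{2}{-5} + 0} = - \frac{3}{2 \left(- \frac{1}{5}\right) + 0} = - \frac{3}{- \frac{2}{5} + 0} = - \frac{3}{- \frac{2}{5}} = \left(-3\right) \left(- \frac{5}{2}\right) = \frac{15}{2}$)
$- 37 \left(d + q{\left(5 \left(-1\right) \right)}\right) = - 37 \left(-57 + \frac{15}{2}\right) = \left(-37\right) \left(- \frac{99}{2}\right) = \frac{3663}{2}$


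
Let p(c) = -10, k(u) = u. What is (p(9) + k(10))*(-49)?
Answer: 0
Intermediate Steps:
(p(9) + k(10))*(-49) = (-10 + 10)*(-49) = 0*(-49) = 0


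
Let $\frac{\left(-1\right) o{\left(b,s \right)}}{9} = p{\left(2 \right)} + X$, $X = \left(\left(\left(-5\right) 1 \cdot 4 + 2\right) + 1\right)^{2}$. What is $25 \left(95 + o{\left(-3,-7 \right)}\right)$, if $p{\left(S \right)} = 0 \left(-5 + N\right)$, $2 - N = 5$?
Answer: $-62650$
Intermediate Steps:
$N = -3$ ($N = 2 - 5 = -3$)
$p{\left(S \right)} = 0$ ($p{\left(S \right)} = 0 \left(-5 - 3\right) = 0 \left(-8\right) = 0$)
$X = 289$ ($X = \left(\left(\left(-5\right) 4 + 2\right) + 1\right)^{2} = \left(\left(-20 + 2\right) + 1\right)^{2} = \left(-18 + 1\right)^{2} = \left(-17\right)^{2} = 289$)
$o{\left(b,s \right)} = -2601$ ($o{\left(b,s \right)} = - 9 \left(0 + 289\right) = \left(-9\right) 289 = -2601$)
$25 \left(95 + o{\left(-3,-7 \right)}\right) = 25 \left(95 - 2601\right) = 25 \left(-2506\right) = -62650$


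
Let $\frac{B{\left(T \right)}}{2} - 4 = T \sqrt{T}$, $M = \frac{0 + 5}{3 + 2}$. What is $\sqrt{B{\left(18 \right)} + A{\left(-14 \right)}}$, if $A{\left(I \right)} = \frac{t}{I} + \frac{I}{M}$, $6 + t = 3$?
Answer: $\frac{3 \sqrt{-126 + 2352 \sqrt{2}}}{14} \approx 12.122$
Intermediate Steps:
$t = -3$ ($t = -6 + 3 = -3$)
$M = 1$ ($M = \frac{5}{5} = 5 \cdot \frac{1}{5} = 1$)
$A{\left(I \right)} = I - \frac{3}{I}$ ($A{\left(I \right)} = - \frac{3}{I} + \frac{I}{1} = - \frac{3}{I} + I 1 = - \frac{3}{I} + I = I - \frac{3}{I}$)
$B{\left(T \right)} = 8 + 2 T^{\frac{3}{2}}$ ($B{\left(T \right)} = 8 + 2 T \sqrt{T} = 8 + 2 T^{\frac{3}{2}}$)
$\sqrt{B{\left(18 \right)} + A{\left(-14 \right)}} = \sqrt{\left(8 + 2 \cdot 18^{\frac{3}{2}}\right) - \left(14 + \frac{3}{-14}\right)} = \sqrt{\left(8 + 2 \cdot 54 \sqrt{2}\right) - \frac{193}{14}} = \sqrt{\left(8 + 108 \sqrt{2}\right) + \left(-14 + \frac{3}{14}\right)} = \sqrt{\left(8 + 108 \sqrt{2}\right) - \frac{193}{14}} = \sqrt{- \frac{81}{14} + 108 \sqrt{2}}$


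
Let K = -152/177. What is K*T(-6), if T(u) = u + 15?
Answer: -456/59 ≈ -7.7288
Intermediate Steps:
K = -152/177 (K = -152*1/177 = -152/177 ≈ -0.85876)
T(u) = 15 + u
K*T(-6) = -152*(15 - 6)/177 = -152/177*9 = -456/59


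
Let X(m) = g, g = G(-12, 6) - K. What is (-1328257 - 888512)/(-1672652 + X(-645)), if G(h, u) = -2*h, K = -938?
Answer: 738923/557230 ≈ 1.3261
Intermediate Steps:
g = 962 (g = -2*(-12) - 1*(-938) = 24 + 938 = 962)
X(m) = 962
(-1328257 - 888512)/(-1672652 + X(-645)) = (-1328257 - 888512)/(-1672652 + 962) = -2216769/(-1671690) = -2216769*(-1/1671690) = 738923/557230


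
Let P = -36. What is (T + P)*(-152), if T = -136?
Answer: 26144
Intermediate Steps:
(T + P)*(-152) = (-136 - 36)*(-152) = -172*(-152) = 26144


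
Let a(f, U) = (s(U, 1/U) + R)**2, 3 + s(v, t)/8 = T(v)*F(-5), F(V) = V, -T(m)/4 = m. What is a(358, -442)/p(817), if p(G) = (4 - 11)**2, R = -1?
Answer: 5004855025/49 ≈ 1.0214e+8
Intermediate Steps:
T(m) = -4*m
p(G) = 49 (p(G) = (-7)**2 = 49)
s(v, t) = -24 + 160*v (s(v, t) = -24 + 8*(-4*v*(-5)) = -24 + 8*(20*v) = -24 + 160*v)
a(f, U) = (-25 + 160*U)**2 (a(f, U) = ((-24 + 160*U) - 1)**2 = (-25 + 160*U)**2)
a(358, -442)/p(817) = (25*(-5 + 32*(-442))**2)/49 = (25*(-5 - 14144)**2)*(1/49) = (25*(-14149)**2)*(1/49) = (25*200194201)*(1/49) = 5004855025*(1/49) = 5004855025/49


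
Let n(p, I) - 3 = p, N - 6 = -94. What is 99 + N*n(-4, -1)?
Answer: 187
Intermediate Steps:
N = -88 (N = 6 - 94 = -88)
n(p, I) = 3 + p
99 + N*n(-4, -1) = 99 - 88*(3 - 4) = 99 - 88*(-1) = 99 + 88 = 187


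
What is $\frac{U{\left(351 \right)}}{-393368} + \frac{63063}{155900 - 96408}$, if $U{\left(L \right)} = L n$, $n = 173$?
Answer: $\frac{5298608367}{5850562264} \approx 0.90566$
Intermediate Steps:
$U{\left(L \right)} = 173 L$ ($U{\left(L \right)} = L 173 = 173 L$)
$\frac{U{\left(351 \right)}}{-393368} + \frac{63063}{155900 - 96408} = \frac{173 \cdot 351}{-393368} + \frac{63063}{155900 - 96408} = 60723 \left(- \frac{1}{393368}\right) + \frac{63063}{59492} = - \frac{60723}{393368} + 63063 \cdot \frac{1}{59492} = - \frac{60723}{393368} + \frac{63063}{59492} = \frac{5298608367}{5850562264}$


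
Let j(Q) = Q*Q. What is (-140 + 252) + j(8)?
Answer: 176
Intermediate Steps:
j(Q) = Q**2
(-140 + 252) + j(8) = (-140 + 252) + 8**2 = 112 + 64 = 176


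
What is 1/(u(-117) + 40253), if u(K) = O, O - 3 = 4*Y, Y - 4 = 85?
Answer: 1/40612 ≈ 2.4623e-5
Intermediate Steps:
Y = 89 (Y = 4 + 85 = 89)
O = 359 (O = 3 + 4*89 = 3 + 356 = 359)
u(K) = 359
1/(u(-117) + 40253) = 1/(359 + 40253) = 1/40612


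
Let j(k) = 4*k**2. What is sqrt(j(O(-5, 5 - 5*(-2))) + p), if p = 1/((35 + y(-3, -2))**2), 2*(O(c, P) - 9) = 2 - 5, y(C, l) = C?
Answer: sqrt(230401)/32 ≈ 15.000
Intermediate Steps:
O(c, P) = 15/2 (O(c, P) = 9 + (2 - 5)/2 = 9 + (1/2)*(-3) = 9 - 3/2 = 15/2)
p = 1/1024 (p = 1/((35 - 3)**2) = 1/(32**2) = 1/1024 ≈ 0.00097656)
sqrt(j(O(-5, 5 - 5*(-2))) + p) = sqrt(4*(15/2)**2 + 1/1024) = sqrt(4*(225/4) + 1/1024) = sqrt(225 + 1/1024) = sqrt(230401/1024) = sqrt(230401)/32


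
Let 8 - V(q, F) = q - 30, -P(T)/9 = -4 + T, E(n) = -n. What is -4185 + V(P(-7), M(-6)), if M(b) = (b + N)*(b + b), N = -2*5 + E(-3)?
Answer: -4246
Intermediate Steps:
P(T) = 36 - 9*T (P(T) = -9*(-4 + T) = 36 - 9*T)
N = -7 (N = -2*5 - 1*(-3) = -10 + 3 = -7)
M(b) = 2*b*(-7 + b) (M(b) = (b - 7)*(b + b) = (-7 + b)*(2*b) = 2*b*(-7 + b))
V(q, F) = 38 - q (V(q, F) = 8 - (q - 30) = 8 - (-30 + q) = 8 + (30 - q) = 38 - q)
-4185 + V(P(-7), M(-6)) = -4185 + (38 - (36 - 9*(-7))) = -4185 + (38 - (36 + 63)) = -4185 + (38 - 1*99) = -4185 + (38 - 99) = -4185 - 61 = -4246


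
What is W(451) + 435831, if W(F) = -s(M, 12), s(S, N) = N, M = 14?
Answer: 435819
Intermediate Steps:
W(F) = -12 (W(F) = -1*12 = -12)
W(451) + 435831 = -12 + 435831 = 435819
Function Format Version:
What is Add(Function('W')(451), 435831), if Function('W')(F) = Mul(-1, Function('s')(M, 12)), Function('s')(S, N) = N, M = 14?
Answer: 435819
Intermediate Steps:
Function('W')(F) = -12 (Function('W')(F) = Mul(-1, 12) = -12)
Add(Function('W')(451), 435831) = Add(-12, 435831) = 435819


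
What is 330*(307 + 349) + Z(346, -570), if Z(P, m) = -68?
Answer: 216412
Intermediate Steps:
330*(307 + 349) + Z(346, -570) = 330*(307 + 349) - 68 = 330*656 - 68 = 216480 - 68 = 216412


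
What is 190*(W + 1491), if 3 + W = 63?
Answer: 294690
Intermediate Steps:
W = 60 (W = -3 + 63 = 60)
190*(W + 1491) = 190*(60 + 1491) = 190*1551 = 294690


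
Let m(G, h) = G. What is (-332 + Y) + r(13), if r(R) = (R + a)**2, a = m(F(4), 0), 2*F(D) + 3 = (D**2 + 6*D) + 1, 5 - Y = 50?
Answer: 647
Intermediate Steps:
Y = -45 (Y = 5 - 1*50 = 5 - 50 = -45)
F(D) = -1 + D**2/2 + 3*D (F(D) = -3/2 + ((D**2 + 6*D) + 1)/2 = -3/2 + (1 + D**2 + 6*D)/2 = -3/2 + (1/2 + D**2/2 + 3*D) = -1 + D**2/2 + 3*D)
a = 19 (a = -1 + (1/2)*4**2 + 3*4 = -1 + (1/2)*16 + 12 = -1 + 8 + 12 = 19)
r(R) = (19 + R)**2 (r(R) = (R + 19)**2 = (19 + R)**2)
(-332 + Y) + r(13) = (-332 - 45) + (19 + 13)**2 = -377 + 32**2 = -377 + 1024 = 647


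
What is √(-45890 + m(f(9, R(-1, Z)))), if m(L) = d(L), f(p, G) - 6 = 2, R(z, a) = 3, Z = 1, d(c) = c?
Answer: 3*I*√5098 ≈ 214.2*I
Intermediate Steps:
f(p, G) = 8 (f(p, G) = 6 + 2 = 8)
m(L) = L
√(-45890 + m(f(9, R(-1, Z)))) = √(-45890 + 8) = √(-45882) = 3*I*√5098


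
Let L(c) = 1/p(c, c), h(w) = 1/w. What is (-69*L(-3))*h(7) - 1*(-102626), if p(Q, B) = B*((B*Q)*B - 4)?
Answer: 22269819/217 ≈ 1.0263e+5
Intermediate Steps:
p(Q, B) = B*(-4 + Q*B**2) (p(Q, B) = B*(Q*B**2 - 4) = B*(-4 + Q*B**2))
L(c) = 1/(c*(-4 + c**3)) (L(c) = 1/(c*(-4 + c*c**2)) = 1/(c*(-4 + c**3)))
(-69*L(-3))*h(7) - 1*(-102626) = -69/((-3)*(-4 + (-3)**3))/7 - 1*(-102626) = -(-23)/(-4 - 27)*(1/7) + 102626 = -(-23)/(-31)*(1/7) + 102626 = -(-23)*(-1)/31*(1/7) + 102626 = -69*1/93*(1/7) + 102626 = -23/31*1/7 + 102626 = -23/217 + 102626 = 22269819/217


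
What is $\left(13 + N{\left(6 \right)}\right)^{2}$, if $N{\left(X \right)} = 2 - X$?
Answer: $81$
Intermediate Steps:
$\left(13 + N{\left(6 \right)}\right)^{2} = \left(13 + \left(2 - 6\right)\right)^{2} = \left(13 - 4\right)^{2} = 9^{2} = 81$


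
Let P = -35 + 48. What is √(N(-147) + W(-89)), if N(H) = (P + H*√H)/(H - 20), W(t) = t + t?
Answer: √(-4966413 + 171843*I*√3)/167 ≈ 0.3997 + 13.351*I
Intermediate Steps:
W(t) = 2*t
P = 13
N(H) = (13 + H^(3/2))/(-20 + H) (N(H) = (13 + H*√H)/(H - 20) = (13 + H^(3/2))/(-20 + H))
√(N(-147) + W(-89)) = √((13 + (-147)^(3/2))/(-20 - 147) + 2*(-89)) = √((13 - 1029*I*√3)/(-167) - 178) = √(-(13 - 1029*I*√3)/167 - 178) = √((-13/167 + 1029*I*√3/167) - 178) = √(-29739/167 + 1029*I*√3/167)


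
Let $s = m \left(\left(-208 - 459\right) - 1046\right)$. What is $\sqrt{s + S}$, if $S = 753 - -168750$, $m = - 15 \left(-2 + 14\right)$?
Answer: $\sqrt{477843} \approx 691.26$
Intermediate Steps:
$m = -180$ ($m = \left(-15\right) 12 = -180$)
$S = 169503$ ($S = 753 + 168750 = 169503$)
$s = 308340$ ($s = - 180 \left(\left(-208 - 459\right) - 1046\right) = - 180 \left(-667 - 1046\right) = \left(-180\right) \left(-1713\right) = 308340$)
$\sqrt{s + S} = \sqrt{308340 + 169503} = \sqrt{477843}$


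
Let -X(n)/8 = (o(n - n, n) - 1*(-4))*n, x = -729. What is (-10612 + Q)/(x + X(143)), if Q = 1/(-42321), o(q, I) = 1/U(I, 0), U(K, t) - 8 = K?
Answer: 67815678403/33949863879 ≈ 1.9975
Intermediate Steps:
U(K, t) = 8 + K
o(q, I) = 1/(8 + I)
X(n) = -8*n*(4 + 1/(8 + n)) (X(n) = -8*(1/(8 + n) - 1*(-4))*n = -8*(1/(8 + n) + 4)*n = -8*(4 + 1/(8 + n))*n = -8*n*(4 + 1/(8 + n)))
Q = -1/42321 ≈ -2.3629e-5
(-10612 + Q)/(x + X(143)) = (-10612 - 1/42321)/(-729 - 8*143*(33 + 4*143)/(8 + 143)) = -449110453/(42321*(-729 - 8*143*(33 + 572)/151)) = -449110453/(42321*(-729 - 8*143*1/151*605)) = -449110453/(42321*(-729 - 692120/151)) = -449110453/(42321*(-802199/151)) = -449110453/42321*(-151/802199) = 67815678403/33949863879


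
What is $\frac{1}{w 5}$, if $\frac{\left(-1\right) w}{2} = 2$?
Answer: $- \frac{1}{20} \approx -0.05$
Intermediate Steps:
$w = -4$ ($w = \left(-2\right) 2 = -4$)
$\frac{1}{w 5} = \frac{1}{\left(-4\right) 5} = \frac{1}{-20} = - \frac{1}{20}$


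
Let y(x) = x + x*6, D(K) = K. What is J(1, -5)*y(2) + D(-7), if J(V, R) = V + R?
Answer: -63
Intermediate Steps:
J(V, R) = R + V
y(x) = 7*x (y(x) = x + 6*x = 7*x)
J(1, -5)*y(2) + D(-7) = (-5 + 1)*(7*2) - 7 = -4*14 - 7 = -56 - 7 = -63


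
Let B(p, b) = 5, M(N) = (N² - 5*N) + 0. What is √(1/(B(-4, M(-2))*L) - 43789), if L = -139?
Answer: 6*I*√587532845/695 ≈ 209.26*I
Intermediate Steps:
M(N) = N² - 5*N
√(1/(B(-4, M(-2))*L) - 43789) = √(1/(5*(-139)) - 43789) = √(1/(-695) - 43789) = √(-1/695 - 43789) = √(-30433356/695) = 6*I*√587532845/695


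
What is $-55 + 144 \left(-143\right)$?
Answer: $-20647$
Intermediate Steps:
$-55 + 144 \left(-143\right) = -55 - 20592 = -20647$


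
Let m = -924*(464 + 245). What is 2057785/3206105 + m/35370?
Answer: -67586227591/3779997795 ≈ -17.880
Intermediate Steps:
m = -655116 (m = -924*709 = -655116)
2057785/3206105 + m/35370 = 2057785/3206105 - 655116/35370 = 2057785*(1/3206105) - 655116*1/35370 = 411557/641221 - 109186/5895 = -67586227591/3779997795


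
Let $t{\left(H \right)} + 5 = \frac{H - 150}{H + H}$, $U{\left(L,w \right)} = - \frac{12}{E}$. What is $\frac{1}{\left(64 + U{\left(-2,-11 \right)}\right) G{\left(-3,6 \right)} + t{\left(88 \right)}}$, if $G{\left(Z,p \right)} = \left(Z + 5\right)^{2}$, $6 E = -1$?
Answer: $\frac{88}{47401} \approx 0.0018565$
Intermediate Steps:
$E = - \frac{1}{6}$ ($E = \frac{1}{6} \left(-1\right) = - \frac{1}{6} \approx -0.16667$)
$G{\left(Z,p \right)} = \left(5 + Z\right)^{2}$
$U{\left(L,w \right)} = 72$ ($U{\left(L,w \right)} = - \frac{12}{- \frac{1}{6}} = \left(-12\right) \left(-6\right) = 72$)
$t{\left(H \right)} = -5 + \frac{-150 + H}{2 H}$ ($t{\left(H \right)} = -5 + \frac{H - 150}{H + H} = -5 + \frac{-150 + H}{2 H}$)
$\frac{1}{\left(64 + U{\left(-2,-11 \right)}\right) G{\left(-3,6 \right)} + t{\left(88 \right)}} = \frac{1}{\left(64 + 72\right) \left(5 - 3\right)^{2} - \left(\frac{9}{2} + \frac{75}{88}\right)} = \frac{1}{136 \cdot 2^{2} - \frac{471}{88}} = \frac{1}{136 \cdot 4 - \frac{471}{88}} = \frac{1}{544 - \frac{471}{88}} = \frac{1}{\frac{47401}{88}} = \frac{88}{47401}$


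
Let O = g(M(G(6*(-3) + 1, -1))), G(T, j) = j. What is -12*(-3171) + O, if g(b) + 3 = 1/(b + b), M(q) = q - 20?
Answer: 1598057/42 ≈ 38049.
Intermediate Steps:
M(q) = -20 + q
g(b) = -3 + 1/(2*b) (g(b) = -3 + 1/(b + b) = -3 + 1/(2*b))
O = -127/42 (O = -3 + 1/(2*(-20 - 1)) = -3 + (1/2)/(-21) = -3 + (1/2)*(-1/21) = -3 - 1/42 = -127/42 ≈ -3.0238)
-12*(-3171) + O = -12*(-3171) - 127/42 = 38052 - 127/42 = 1598057/42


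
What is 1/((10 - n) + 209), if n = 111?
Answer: 1/108 ≈ 0.0092593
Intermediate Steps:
1/((10 - n) + 209) = 1/((10 - 1*111) + 209) = 1/((10 - 111) + 209) = 1/(-101 + 209) = 1/108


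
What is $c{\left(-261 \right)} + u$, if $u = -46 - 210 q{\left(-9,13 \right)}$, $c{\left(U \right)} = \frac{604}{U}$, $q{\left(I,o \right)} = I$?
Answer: $\frac{480680}{261} \approx 1841.7$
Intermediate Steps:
$u = 1844$ ($u = -46 - -1890 = -46 + 1890 = 1844$)
$c{\left(-261 \right)} + u = \frac{604}{-261} + 1844 = 604 \left(- \frac{1}{261}\right) + 1844 = - \frac{604}{261} + 1844 = \frac{480680}{261}$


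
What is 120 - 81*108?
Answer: -8628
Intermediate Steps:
120 - 81*108 = 120 - 8748 = -8628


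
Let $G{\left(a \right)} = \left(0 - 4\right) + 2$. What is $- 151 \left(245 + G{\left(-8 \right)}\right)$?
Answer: $-36693$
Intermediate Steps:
$G{\left(a \right)} = -2$ ($G{\left(a \right)} = -4 + 2 = -2$)
$- 151 \left(245 + G{\left(-8 \right)}\right) = - 151 \left(245 - 2\right) = \left(-151\right) 243 = -36693$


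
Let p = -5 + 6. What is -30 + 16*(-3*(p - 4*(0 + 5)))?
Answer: 882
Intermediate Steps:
p = 1
-30 + 16*(-3*(p - 4*(0 + 5))) = -30 + 16*(-3*(1 - 4*(0 + 5))) = -30 + 16*(-3*(1 - 4*5)) = -30 + 16*(-3*(1 - 20)) = -30 + 16*(-3*(-19)) = -30 + 16*57 = -30 + 912 = 882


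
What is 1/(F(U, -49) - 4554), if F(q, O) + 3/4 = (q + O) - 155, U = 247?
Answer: -4/18047 ≈ -0.00022164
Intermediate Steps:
F(q, O) = -623/4 + O + q (F(q, O) = -3/4 + ((q + O) - 155) = -3/4 + ((O + q) - 155) = -3/4 + (-155 + O + q) = -623/4 + O + q)
1/(F(U, -49) - 4554) = 1/((-623/4 - 49 + 247) - 4554) = 1/(169/4 - 4554) = 1/(-18047/4) = -4/18047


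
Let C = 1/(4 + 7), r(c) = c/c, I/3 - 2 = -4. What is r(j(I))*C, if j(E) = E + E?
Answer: 1/11 ≈ 0.090909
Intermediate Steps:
I = -6 (I = 6 + 3*(-4) = 6 - 12 = -6)
j(E) = 2*E
r(c) = 1
C = 1/11 ≈ 0.090909
r(j(I))*C = 1*(1/11) = 1/11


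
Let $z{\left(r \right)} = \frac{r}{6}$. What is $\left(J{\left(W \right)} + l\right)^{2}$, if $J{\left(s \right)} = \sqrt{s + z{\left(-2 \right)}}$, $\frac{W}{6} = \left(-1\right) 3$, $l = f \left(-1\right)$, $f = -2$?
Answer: $\frac{\left(6 + i \sqrt{165}\right)^{2}}{9} \approx -14.333 + 17.127 i$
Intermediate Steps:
$z{\left(r \right)} = \frac{r}{6}$ ($z{\left(r \right)} = r \frac{1}{6} = \frac{r}{6}$)
$l = 2$ ($l = \left(-2\right) \left(-1\right) = 2$)
$W = -18$ ($W = 6 \left(\left(-1\right) 3\right) = 6 \left(-3\right) = -18$)
$J{\left(s \right)} = \sqrt{- \frac{1}{3} + s}$ ($J{\left(s \right)} = \sqrt{s + \frac{1}{6} \left(-2\right)} = \sqrt{s - \frac{1}{3}} = \sqrt{- \frac{1}{3} + s}$)
$\left(J{\left(W \right)} + l\right)^{2} = \left(\frac{\sqrt{-3 + 9 \left(-18\right)}}{3} + 2\right)^{2} = \left(\frac{\sqrt{-3 - 162}}{3} + 2\right)^{2} = \left(\frac{\sqrt{-165}}{3} + 2\right)^{2} = \left(\frac{i \sqrt{165}}{3} + 2\right)^{2} = \left(2 + \frac{i \sqrt{165}}{3}\right)^{2}$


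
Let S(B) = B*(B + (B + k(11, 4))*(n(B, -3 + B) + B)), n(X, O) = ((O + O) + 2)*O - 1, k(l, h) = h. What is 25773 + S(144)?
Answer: 856511853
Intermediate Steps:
n(X, O) = -1 + O*(2 + 2*O) (n(X, O) = (2*O + 2)*O - 1 = (2 + 2*O)*O - 1 = O*(2 + 2*O) - 1 = -1 + O*(2 + 2*O))
S(B) = B*(B + (4 + B)*(-7 + 2*(-3 + B)² + 3*B)) (S(B) = B*(B + (B + 4)*((-1 + 2*(-3 + B) + 2*(-3 + B)²) + B)) = B*(B + (4 + B)*((-1 + (-6 + 2*B) + 2*(-3 + B)²) + B)) = B*(B + (4 + B)*((-7 + 2*B + 2*(-3 + B)²) + B)) = B*(B + (4 + B)*(-7 + 2*(-3 + B)² + 3*B)))
25773 + S(144) = 25773 + 144*(44 - 1*144² - 24*144 + 2*144³) = 25773 + 144*(44 - 1*20736 - 3456 + 2*2985984) = 25773 + 144*(44 - 20736 - 3456 + 5971968) = 25773 + 144*5947820 = 25773 + 856486080 = 856511853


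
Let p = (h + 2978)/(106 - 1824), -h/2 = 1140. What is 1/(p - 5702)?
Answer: -859/4898367 ≈ -0.00017536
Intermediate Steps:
h = -2280 (h = -2*1140 = -2280)
p = -349/859 (p = (-2280 + 2978)/(106 - 1824) = 698/(-1718) = 698*(-1/1718) = -349/859 ≈ -0.40629)
1/(p - 5702) = 1/(-349/859 - 5702) = 1/(-4898367/859) = -859/4898367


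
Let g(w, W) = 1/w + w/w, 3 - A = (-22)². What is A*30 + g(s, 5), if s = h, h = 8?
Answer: -115431/8 ≈ -14429.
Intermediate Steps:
s = 8
A = -481 (A = 3 - 1*(-22)² = 3 - 1*484 = 3 - 484 = -481)
g(w, W) = 1 + 1/w (g(w, W) = 1/w + 1 = 1 + 1/w)
A*30 + g(s, 5) = -481*30 + (1 + 8)/8 = -14430 + (⅛)*9 = -14430 + 9/8 = -115431/8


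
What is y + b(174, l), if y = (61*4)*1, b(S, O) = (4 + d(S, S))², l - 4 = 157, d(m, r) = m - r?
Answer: 260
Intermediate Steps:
l = 161 (l = 4 + 157 = 161)
b(S, O) = 16 (b(S, O) = (4 + (S - S))² = (4 + 0)² = 4² = 16)
y = 244 (y = 244*1 = 244)
y + b(174, l) = 244 + 16 = 260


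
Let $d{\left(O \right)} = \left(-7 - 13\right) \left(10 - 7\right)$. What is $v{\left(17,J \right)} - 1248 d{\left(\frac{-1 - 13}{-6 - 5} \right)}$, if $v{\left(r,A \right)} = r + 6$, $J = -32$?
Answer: $74903$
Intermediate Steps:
$v{\left(r,A \right)} = 6 + r$
$d{\left(O \right)} = -60$ ($d{\left(O \right)} = \left(-20\right) 3 = -60$)
$v{\left(17,J \right)} - 1248 d{\left(\frac{-1 - 13}{-6 - 5} \right)} = \left(6 + 17\right) - -74880 = 23 + 74880 = 74903$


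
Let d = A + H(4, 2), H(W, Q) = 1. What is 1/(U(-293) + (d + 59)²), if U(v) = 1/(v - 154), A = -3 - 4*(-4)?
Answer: 447/2382062 ≈ 0.00018765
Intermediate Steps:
A = 13 (A = -3 + 16 = 13)
U(v) = 1/(-154 + v)
d = 14 (d = 13 + 1 = 14)
1/(U(-293) + (d + 59)²) = 1/(1/(-154 - 293) + (14 + 59)²) = 1/(1/(-447) + 73²) = 1/(-1/447 + 5329) = 1/(2382062/447) = 447/2382062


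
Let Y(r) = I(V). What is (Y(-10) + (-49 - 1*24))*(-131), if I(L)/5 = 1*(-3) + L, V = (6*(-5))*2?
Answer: 50828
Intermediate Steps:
V = -60 (V = -30*2 = -60)
I(L) = -15 + 5*L (I(L) = 5*(1*(-3) + L) = 5*(-3 + L) = -15 + 5*L)
Y(r) = -315 (Y(r) = -15 + 5*(-60) = -15 - 300 = -315)
(Y(-10) + (-49 - 1*24))*(-131) = (-315 + (-49 - 1*24))*(-131) = (-315 + (-49 - 24))*(-131) = (-315 - 73)*(-131) = -388*(-131) = 50828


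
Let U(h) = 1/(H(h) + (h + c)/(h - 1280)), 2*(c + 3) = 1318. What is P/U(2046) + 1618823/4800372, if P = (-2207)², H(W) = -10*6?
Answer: -505726836673394603/1838542476 ≈ -2.7507e+8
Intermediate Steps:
c = 656 (c = -3 + (½)*1318 = -3 + 659 = 656)
H(W) = -60
P = 4870849
U(h) = 1/(-60 + (656 + h)/(-1280 + h)) (U(h) = 1/(-60 + (h + 656)/(h - 1280)) = 1/(-60 + (656 + h)/(-1280 + h)))
P/U(2046) + 1618823/4800372 = 4870849/(((-1280 + 2046)/(77456 - 59*2046))) + 1618823/4800372 = 4870849/((766/(77456 - 120714))) + 1618823*(1/4800372) = 4870849/((766/(-43258))) + 1618823/4800372 = 4870849/((-1/43258*766)) + 1618823/4800372 = 4870849/(-383/21629) + 1618823/4800372 = 4870849*(-21629/383) + 1618823/4800372 = -105351593021/383 + 1618823/4800372 = -505726836673394603/1838542476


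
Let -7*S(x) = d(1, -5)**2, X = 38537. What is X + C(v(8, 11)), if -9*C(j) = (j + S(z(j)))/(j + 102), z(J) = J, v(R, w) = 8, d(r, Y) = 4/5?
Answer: 3338266933/86625 ≈ 38537.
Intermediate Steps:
d(r, Y) = 4/5 (d(r, Y) = 4*(1/5) = 4/5)
S(x) = -16/175 (S(x) = -(4/5)**2/7 = -1/7*16/25 = -16/175)
C(j) = -(-16/175 + j)/(9*(102 + j)) (C(j) = -(j - 16/175)/(9*(j + 102)) = -(-16/175 + j)/(9*(102 + j)))
X + C(v(8, 11)) = 38537 + (16 - 175*8)/(1575*(102 + 8)) = 38537 + (1/1575)*(16 - 1400)/110 = 38537 + (1/1575)*(1/110)*(-1384) = 38537 - 692/86625 = 3338266933/86625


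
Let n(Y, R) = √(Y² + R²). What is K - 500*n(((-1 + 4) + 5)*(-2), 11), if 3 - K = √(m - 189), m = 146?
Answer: 3 - 500*√377 - I*√43 ≈ -9705.3 - 6.5574*I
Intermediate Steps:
K = 3 - I*√43 (K = 3 - √(146 - 189) = 3 - √(-43) = 3 - I*√43 ≈ 3.0 - 6.5574*I)
n(Y, R) = √(R² + Y²)
K - 500*n(((-1 + 4) + 5)*(-2), 11) = (3 - I*√43) - 500*√(11² + (((-1 + 4) + 5)*(-2))²) = (3 - I*√43) - 500*√(121 + ((3 + 5)*(-2))²) = (3 - I*√43) - 500*√(121 + (8*(-2))²) = (3 - I*√43) - 500*√(121 + (-16)²) = (3 - I*√43) - 500*√(121 + 256) = (3 - I*√43) - 500*√377 = 3 - 500*√377 - I*√43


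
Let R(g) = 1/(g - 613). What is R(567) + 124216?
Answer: 5713935/46 ≈ 1.2422e+5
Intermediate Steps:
R(g) = 1/(-613 + g)
R(567) + 124216 = 1/(-613 + 567) + 124216 = 1/(-46) + 124216 = -1/46 + 124216 = 5713935/46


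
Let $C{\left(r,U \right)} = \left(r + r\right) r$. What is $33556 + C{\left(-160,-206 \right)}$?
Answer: $84756$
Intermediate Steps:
$C{\left(r,U \right)} = 2 r^{2}$ ($C{\left(r,U \right)} = 2 r r = 2 r^{2}$)
$33556 + C{\left(-160,-206 \right)} = 33556 + 2 \left(-160\right)^{2} = 33556 + 2 \cdot 25600 = 33556 + 51200 = 84756$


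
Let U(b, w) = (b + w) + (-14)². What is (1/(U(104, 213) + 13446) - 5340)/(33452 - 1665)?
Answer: -74541059/443714733 ≈ -0.16799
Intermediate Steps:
U(b, w) = 196 + b + w (U(b, w) = (b + w) + 196 = 196 + b + w)
(1/(U(104, 213) + 13446) - 5340)/(33452 - 1665) = (1/((196 + 104 + 213) + 13446) - 5340)/(33452 - 1665) = (1/(513 + 13446) - 5340)/31787 = (1/13959 - 5340)*(1/31787) = -74541059/13959*1/31787 = -74541059/443714733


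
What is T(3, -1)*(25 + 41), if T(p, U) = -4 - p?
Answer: -462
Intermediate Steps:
T(3, -1)*(25 + 41) = (-4 - 1*3)*(25 + 41) = (-4 - 3)*66 = -7*66 = -462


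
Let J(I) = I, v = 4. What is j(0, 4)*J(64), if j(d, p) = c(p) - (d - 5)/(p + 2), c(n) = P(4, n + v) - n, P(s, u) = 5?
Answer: 352/3 ≈ 117.33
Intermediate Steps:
c(n) = 5 - n
j(d, p) = 5 - p - (-5 + d)/(2 + p) (j(d, p) = (5 - p) - (d - 5)/(p + 2) = (5 - p) - (-5 + d)/(2 + p) = 5 - p - (-5 + d)/(2 + p))
j(0, 4)*J(64) = ((15 - 1*0 - 1*4² + 3*4)/(2 + 4))*64 = ((15 + 0 - 1*16 + 12)/6)*64 = ((15 + 0 - 16 + 12)/6)*64 = ((⅙)*11)*64 = (11/6)*64 = 352/3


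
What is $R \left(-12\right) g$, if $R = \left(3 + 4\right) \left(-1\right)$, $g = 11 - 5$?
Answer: $504$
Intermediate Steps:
$g = 6$ ($g = 11 - 5 = 6$)
$R = -7$ ($R = 7 \left(-1\right) = -7$)
$R \left(-12\right) g = \left(-7\right) \left(-12\right) 6 = 84 \cdot 6 = 504$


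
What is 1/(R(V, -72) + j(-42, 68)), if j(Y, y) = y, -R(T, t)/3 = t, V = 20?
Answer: 1/284 ≈ 0.0035211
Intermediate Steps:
R(T, t) = -3*t
1/(R(V, -72) + j(-42, 68)) = 1/(-3*(-72) + 68) = 1/(216 + 68) = 1/284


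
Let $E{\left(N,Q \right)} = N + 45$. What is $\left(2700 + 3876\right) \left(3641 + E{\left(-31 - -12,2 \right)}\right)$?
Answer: $24114192$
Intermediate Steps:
$E{\left(N,Q \right)} = 45 + N$
$\left(2700 + 3876\right) \left(3641 + E{\left(-31 - -12,2 \right)}\right) = \left(2700 + 3876\right) \left(3641 + \left(45 - 19\right)\right) = 6576 \left(3641 + \left(45 + \left(-31 + 12\right)\right)\right) = 6576 \left(3641 + \left(45 - 19\right)\right) = 6576 \left(3641 + 26\right) = 6576 \cdot 3667 = 24114192$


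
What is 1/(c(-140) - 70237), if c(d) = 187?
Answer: -1/70050 ≈ -1.4276e-5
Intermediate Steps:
1/(c(-140) - 70237) = 1/(187 - 70237) = 1/(-70050) = -1/70050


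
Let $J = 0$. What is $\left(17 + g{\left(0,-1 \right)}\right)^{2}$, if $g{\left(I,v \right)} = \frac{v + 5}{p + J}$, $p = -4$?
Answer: $256$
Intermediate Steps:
$g{\left(I,v \right)} = - \frac{5}{4} - \frac{v}{4}$ ($g{\left(I,v \right)} = \frac{v + 5}{-4 + 0} = \frac{5 + v}{-4} = \left(5 + v\right) \left(- \frac{1}{4}\right) = - \frac{5}{4} - \frac{v}{4}$)
$\left(17 + g{\left(0,-1 \right)}\right)^{2} = \left(17 - 1\right)^{2} = 16^{2} = 256$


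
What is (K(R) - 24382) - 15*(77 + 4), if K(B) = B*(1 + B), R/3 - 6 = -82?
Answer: 26159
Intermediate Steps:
R = -228 (R = 18 + 3*(-82) = 18 - 246 = -228)
(K(R) - 24382) - 15*(77 + 4) = (-228*(1 - 228) - 24382) - 15*(77 + 4) = (-228*(-227) - 24382) - 15*81 = (51756 - 24382) - 1215 = 27374 - 1215 = 26159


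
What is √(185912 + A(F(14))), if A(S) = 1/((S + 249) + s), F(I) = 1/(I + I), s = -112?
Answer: 2*√684275588841/3837 ≈ 431.18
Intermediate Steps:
F(I) = 1/(2*I)
A(S) = 1/(137 + S) (A(S) = 1/((S + 249) - 112) = 1/((249 + S) - 112) = 1/(137 + S))
√(185912 + A(F(14))) = √(185912 + 1/(137 + (½)/14)) = √(185912 + 1/(137 + (½)*(1/14))) = √(185912 + 1/(137 + 1/28)) = √(185912 + 1/(3837/28)) = √(185912 + 28/3837) = √(713344372/3837) = 2*√684275588841/3837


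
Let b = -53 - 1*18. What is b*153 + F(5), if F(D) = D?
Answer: -10858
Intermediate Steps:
b = -71 (b = -53 - 18 = -71)
b*153 + F(5) = -71*153 + 5 = -10863 + 5 = -10858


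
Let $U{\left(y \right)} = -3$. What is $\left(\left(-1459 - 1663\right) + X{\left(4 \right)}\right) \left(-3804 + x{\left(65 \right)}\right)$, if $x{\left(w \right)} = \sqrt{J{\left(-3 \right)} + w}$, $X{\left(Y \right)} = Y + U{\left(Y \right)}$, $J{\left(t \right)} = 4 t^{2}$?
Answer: $11872284 - 3121 \sqrt{101} \approx 1.1841 \cdot 10^{7}$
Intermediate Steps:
$X{\left(Y \right)} = -3 + Y$ ($X{\left(Y \right)} = Y - 3 = -3 + Y$)
$x{\left(w \right)} = \sqrt{36 + w}$ ($x{\left(w \right)} = \sqrt{4 \left(-3\right)^{2} + w} = \sqrt{4 \cdot 9 + w} = \sqrt{36 + w}$)
$\left(\left(-1459 - 1663\right) + X{\left(4 \right)}\right) \left(-3804 + x{\left(65 \right)}\right) = \left(\left(-1459 - 1663\right) + \left(-3 + 4\right)\right) \left(-3804 + \sqrt{36 + 65}\right) = \left(\left(-1459 - 1663\right) + 1\right) \left(-3804 + \sqrt{101}\right) = \left(-3122 + 1\right) \left(-3804 + \sqrt{101}\right) = - 3121 \left(-3804 + \sqrt{101}\right) = 11872284 - 3121 \sqrt{101}$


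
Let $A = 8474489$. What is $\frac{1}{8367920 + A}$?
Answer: $\frac{1}{16842409} \approx 5.9374 \cdot 10^{-8}$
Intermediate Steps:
$\frac{1}{8367920 + A} = \frac{1}{8367920 + 8474489} = \frac{1}{16842409}$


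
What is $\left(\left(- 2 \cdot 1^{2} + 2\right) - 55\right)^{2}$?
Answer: $3025$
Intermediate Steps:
$\left(\left(- 2 \cdot 1^{2} + 2\right) - 55\right)^{2} = \left(\left(\left(-2\right) 1 + 2\right) - 55\right)^{2} = \left(\left(-2 + 2\right) - 55\right)^{2} = \left(0 - 55\right)^{2} = \left(-55\right)^{2} = 3025$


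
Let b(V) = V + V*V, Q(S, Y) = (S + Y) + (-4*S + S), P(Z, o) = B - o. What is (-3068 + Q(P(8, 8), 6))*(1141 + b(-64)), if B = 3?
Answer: -15787996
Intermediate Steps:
P(Z, o) = 3 - o
Q(S, Y) = Y - 2*S (Q(S, Y) = (S + Y) - 3*S = Y - 2*S)
b(V) = V + V²
(-3068 + Q(P(8, 8), 6))*(1141 + b(-64)) = (-3068 + (6 - 2*(3 - 1*8)))*(1141 - 64*(1 - 64)) = (-3068 + (6 - 2*(3 - 8)))*(1141 - 64*(-63)) = (-3068 + (6 - 2*(-5)))*(1141 + 4032) = (-3068 + (6 + 10))*5173 = (-3068 + 16)*5173 = -3052*5173 = -15787996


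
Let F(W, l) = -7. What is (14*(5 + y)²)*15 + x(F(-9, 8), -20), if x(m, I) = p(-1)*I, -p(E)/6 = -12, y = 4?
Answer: 15570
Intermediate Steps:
p(E) = 72 (p(E) = -6*(-12) = 72)
x(m, I) = 72*I
(14*(5 + y)²)*15 + x(F(-9, 8), -20) = (14*(5 + 4)²)*15 + 72*(-20) = (14*9²)*15 - 1440 = (14*81)*15 - 1440 = 1134*15 - 1440 = 17010 - 1440 = 15570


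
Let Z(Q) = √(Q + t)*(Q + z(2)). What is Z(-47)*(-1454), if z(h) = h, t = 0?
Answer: 65430*I*√47 ≈ 4.4857e+5*I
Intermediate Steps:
Z(Q) = √Q*(2 + Q) (Z(Q) = √(Q + 0)*(Q + 2) = √Q*(2 + Q))
Z(-47)*(-1454) = (√(-47)*(2 - 47))*(-1454) = ((I*√47)*(-45))*(-1454) = -45*I*√47*(-1454) = 65430*I*√47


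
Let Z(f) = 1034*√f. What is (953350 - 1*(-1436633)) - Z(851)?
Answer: 2389983 - 1034*√851 ≈ 2.3598e+6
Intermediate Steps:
(953350 - 1*(-1436633)) - Z(851) = (953350 - 1*(-1436633)) - 1034*√851 = (953350 + 1436633) - 1034*√851 = 2389983 - 1034*√851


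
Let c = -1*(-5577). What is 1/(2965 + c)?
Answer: 1/8542 ≈ 0.00011707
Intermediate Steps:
c = 5577
1/(2965 + c) = 1/(2965 + 5577) = 1/8542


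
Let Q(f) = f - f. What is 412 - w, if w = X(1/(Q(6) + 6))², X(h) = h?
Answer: 14831/36 ≈ 411.97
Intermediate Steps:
Q(f) = 0
w = 1/36 (w = (1/(0 + 6))² = (1/6)² = (⅙)² = 1/36 ≈ 0.027778)
412 - w = 412 - 1*1/36 = 412 - 1/36 = 14831/36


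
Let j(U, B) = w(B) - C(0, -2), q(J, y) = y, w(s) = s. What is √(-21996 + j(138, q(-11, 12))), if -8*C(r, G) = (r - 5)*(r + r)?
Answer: 4*I*√1374 ≈ 148.27*I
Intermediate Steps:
C(r, G) = -r*(-5 + r)/4 (C(r, G) = -(r - 5)*(r + r)/8 = -(-5 + r)*2*r/8 = -r*(-5 + r)/4)
j(U, B) = B (j(U, B) = B - 0*(5 - 1*0)/4 = B - 0*(5 + 0)/4 = B - 0*5/4 = B - 1*0 = B + 0 = B)
√(-21996 + j(138, q(-11, 12))) = √(-21996 + 12) = √(-21984) = 4*I*√1374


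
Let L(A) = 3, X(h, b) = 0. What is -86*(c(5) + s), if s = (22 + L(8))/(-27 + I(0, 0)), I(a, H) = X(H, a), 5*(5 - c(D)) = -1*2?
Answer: -51944/135 ≈ -384.77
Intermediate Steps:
c(D) = 27/5 (c(D) = 5 - (-1)*2/5 = 5 - ⅕*(-2) = 5 + ⅖ = 27/5)
I(a, H) = 0
s = -25/27 (s = (22 + 3)/(-27 + 0) = 25/(-27) = 25*(-1/27) = -25/27 ≈ -0.92593)
-86*(c(5) + s) = -86*(27/5 - 25/27) = -86*604/135 = -51944/135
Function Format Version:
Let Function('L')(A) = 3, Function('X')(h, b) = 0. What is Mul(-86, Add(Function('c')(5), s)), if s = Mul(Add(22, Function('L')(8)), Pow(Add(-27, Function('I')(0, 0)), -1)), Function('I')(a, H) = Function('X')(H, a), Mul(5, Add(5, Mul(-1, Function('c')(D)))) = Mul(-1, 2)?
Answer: Rational(-51944, 135) ≈ -384.77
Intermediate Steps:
Function('c')(D) = Rational(27, 5) (Function('c')(D) = Add(5, Mul(Rational(-1, 5), Mul(-1, 2))) = Add(5, Mul(Rational(-1, 5), -2)) = Add(5, Rational(2, 5)) = Rational(27, 5))
Function('I')(a, H) = 0
s = Rational(-25, 27) (s = Mul(Add(22, 3), Pow(Add(-27, 0), -1)) = Mul(25, Pow(-27, -1)) = Mul(25, Rational(-1, 27)) = Rational(-25, 27) ≈ -0.92593)
Mul(-86, Add(Function('c')(5), s)) = Mul(-86, Add(Rational(27, 5), Rational(-25, 27))) = Mul(-86, Rational(604, 135)) = Rational(-51944, 135)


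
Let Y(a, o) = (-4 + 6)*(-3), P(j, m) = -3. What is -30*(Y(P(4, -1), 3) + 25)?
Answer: -570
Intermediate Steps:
Y(a, o) = -6 (Y(a, o) = 2*(-3) = -6)
-30*(Y(P(4, -1), 3) + 25) = -30*(-6 + 25) = -30*19 = -570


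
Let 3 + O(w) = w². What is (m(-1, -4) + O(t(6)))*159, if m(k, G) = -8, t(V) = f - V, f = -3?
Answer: 11130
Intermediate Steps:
t(V) = -3 - V
O(w) = -3 + w²
(m(-1, -4) + O(t(6)))*159 = (-8 + (-3 + (-3 - 1*6)²))*159 = (-8 + (-3 + (-3 - 6)²))*159 = (-8 + (-3 + (-9)²))*159 = (-8 + (-3 + 81))*159 = (-8 + 78)*159 = 70*159 = 11130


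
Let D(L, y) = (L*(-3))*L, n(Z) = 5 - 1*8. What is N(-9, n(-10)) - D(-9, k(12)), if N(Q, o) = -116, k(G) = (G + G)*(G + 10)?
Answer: 127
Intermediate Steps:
n(Z) = -3 (n(Z) = 5 - 8 = -3)
k(G) = 2*G*(10 + G) (k(G) = (2*G)*(10 + G) = 2*G*(10 + G))
D(L, y) = -3*L**2 (D(L, y) = (-3*L)*L = -3*L**2)
N(-9, n(-10)) - D(-9, k(12)) = -116 - (-3)*(-9)**2 = -116 - (-3)*81 = -116 - 1*(-243) = -116 + 243 = 127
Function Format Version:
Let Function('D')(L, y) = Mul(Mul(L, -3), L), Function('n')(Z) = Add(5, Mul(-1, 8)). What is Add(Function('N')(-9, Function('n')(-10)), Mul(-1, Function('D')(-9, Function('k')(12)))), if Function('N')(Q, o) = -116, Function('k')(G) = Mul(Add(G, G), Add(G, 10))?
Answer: 127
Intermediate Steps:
Function('n')(Z) = -3 (Function('n')(Z) = Add(5, -8) = -3)
Function('k')(G) = Mul(2, G, Add(10, G)) (Function('k')(G) = Mul(Mul(2, G), Add(10, G)) = Mul(2, G, Add(10, G)))
Function('D')(L, y) = Mul(-3, Pow(L, 2)) (Function('D')(L, y) = Mul(Mul(-3, L), L) = Mul(-3, Pow(L, 2)))
Add(Function('N')(-9, Function('n')(-10)), Mul(-1, Function('D')(-9, Function('k')(12)))) = Add(-116, Mul(-1, Mul(-3, Pow(-9, 2)))) = Add(-116, Mul(-1, Mul(-3, 81))) = Add(-116, Mul(-1, -243)) = Add(-116, 243) = 127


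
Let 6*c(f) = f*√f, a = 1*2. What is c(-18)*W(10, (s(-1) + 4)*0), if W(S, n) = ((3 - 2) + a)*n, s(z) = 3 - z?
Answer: 0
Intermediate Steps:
a = 2
c(f) = f^(3/2)/6 (c(f) = (f*√f)/6 = f^(3/2)/6)
W(S, n) = 3*n (W(S, n) = ((3 - 2) + 2)*n = (1 + 2)*n = 3*n)
c(-18)*W(10, (s(-1) + 4)*0) = ((-18)^(3/2)/6)*(3*(((3 - 1*(-1)) + 4)*0)) = ((-54*I*√2)/6)*(3*(((3 + 1) + 4)*0)) = (-9*I*√2)*(3*((4 + 4)*0)) = (-9*I*√2)*(3*(8*0)) = (-9*I*√2)*(3*0) = -9*I*√2*0 = 0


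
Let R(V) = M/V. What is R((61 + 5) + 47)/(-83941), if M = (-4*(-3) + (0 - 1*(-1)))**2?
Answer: -13/729641 ≈ -1.7817e-5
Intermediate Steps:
M = 169 (M = (12 + (0 + 1))**2 = (12 + 1)**2 = 13**2 = 169)
R(V) = 169/V
R((61 + 5) + 47)/(-83941) = (169/((61 + 5) + 47))/(-83941) = (169/(66 + 47))*(-1/83941) = (169/113)*(-1/83941) = -13/729641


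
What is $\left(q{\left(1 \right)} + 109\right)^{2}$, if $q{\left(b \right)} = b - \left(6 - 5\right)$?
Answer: $11881$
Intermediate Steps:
$q{\left(b \right)} = -1 + b$ ($q{\left(b \right)} = b - 1 = -1 + b$)
$\left(q{\left(1 \right)} + 109\right)^{2} = \left(\left(-1 + 1\right) + 109\right)^{2} = \left(0 + 109\right)^{2} = 109^{2} = 11881$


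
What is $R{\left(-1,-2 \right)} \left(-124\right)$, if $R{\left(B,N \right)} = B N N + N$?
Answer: $744$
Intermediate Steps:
$R{\left(B,N \right)} = N + B N^{2}$ ($R{\left(B,N \right)} = B N^{2} + N = N + B N^{2}$)
$R{\left(-1,-2 \right)} \left(-124\right) = - 2 \left(1 - -2\right) \left(-124\right) = - 2 \left(1 + 2\right) \left(-124\right) = \left(-2\right) 3 \left(-124\right) = \left(-6\right) \left(-124\right) = 744$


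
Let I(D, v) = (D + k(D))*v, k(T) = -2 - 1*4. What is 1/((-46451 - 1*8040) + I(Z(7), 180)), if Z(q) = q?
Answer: -1/54311 ≈ -1.8412e-5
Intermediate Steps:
k(T) = -6 (k(T) = -2 - 4 = -6)
I(D, v) = v*(-6 + D) (I(D, v) = (D - 6)*v = (-6 + D)*v = v*(-6 + D))
1/((-46451 - 1*8040) + I(Z(7), 180)) = 1/((-46451 - 1*8040) + 180*(-6 + 7)) = 1/((-46451 - 8040) + 180*1) = 1/(-54491 + 180) = 1/(-54311) = -1/54311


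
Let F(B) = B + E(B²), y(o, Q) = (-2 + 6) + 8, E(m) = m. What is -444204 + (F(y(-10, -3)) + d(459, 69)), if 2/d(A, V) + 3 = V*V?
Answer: -1056390191/2379 ≈ -4.4405e+5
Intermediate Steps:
y(o, Q) = 12 (y(o, Q) = 4 + 8 = 12)
d(A, V) = 2/(-3 + V²) (d(A, V) = 2/(-3 + V*V) = 2/(-3 + V²))
F(B) = B + B²
-444204 + (F(y(-10, -3)) + d(459, 69)) = -444204 + (12*(1 + 12) + 2/(-3 + 69²)) = -444204 + (12*13 + 2/(-3 + 4761)) = -444204 + (156 + 2/4758) = -444204 + (156 + 2*(1/4758)) = -444204 + (156 + 1/2379) = -444204 + 371125/2379 = -1056390191/2379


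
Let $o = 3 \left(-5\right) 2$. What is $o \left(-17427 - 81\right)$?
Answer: $525240$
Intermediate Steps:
$o = -30$ ($o = \left(-15\right) 2 = -30$)
$o \left(-17427 - 81\right) = - 30 \left(-17427 - 81\right) = \left(-30\right) \left(-17508\right) = 525240$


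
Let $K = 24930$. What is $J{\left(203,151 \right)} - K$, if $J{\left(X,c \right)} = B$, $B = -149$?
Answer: $-25079$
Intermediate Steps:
$J{\left(X,c \right)} = -149$
$J{\left(203,151 \right)} - K = -149 - 24930 = -25079$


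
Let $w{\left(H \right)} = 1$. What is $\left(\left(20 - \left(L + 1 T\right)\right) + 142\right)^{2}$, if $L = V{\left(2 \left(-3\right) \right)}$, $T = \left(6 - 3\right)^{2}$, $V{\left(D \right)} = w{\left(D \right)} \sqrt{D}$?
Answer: $\left(153 - i \sqrt{6}\right)^{2} \approx 23403.0 - 749.54 i$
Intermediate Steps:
$V{\left(D \right)} = \sqrt{D}$ ($V{\left(D \right)} = 1 \sqrt{D} = \sqrt{D}$)
$T = 9$ ($T = 3^{2} = 9$)
$L = i \sqrt{6}$ ($L = \sqrt{2 \left(-3\right)} = \sqrt{-6} = i \sqrt{6} \approx 2.4495 i$)
$\left(\left(20 - \left(L + 1 T\right)\right) + 142\right)^{2} = \left(\left(20 - \left(i \sqrt{6} + 1 \cdot 9\right)\right) + 142\right)^{2} = \left(\left(20 - \left(i \sqrt{6} + 9\right)\right) + 142\right)^{2} = \left(\left(20 - \left(9 + i \sqrt{6}\right)\right) + 142\right)^{2} = \left(\left(11 - i \sqrt{6}\right) + 142\right)^{2} = \left(153 - i \sqrt{6}\right)^{2}$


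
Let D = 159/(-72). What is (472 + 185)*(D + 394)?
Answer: 2059257/8 ≈ 2.5741e+5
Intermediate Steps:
D = -53/24 (D = 159*(-1/72) = -53/24 ≈ -2.2083)
(472 + 185)*(D + 394) = (472 + 185)*(-53/24 + 394) = 657*(9403/24) = 2059257/8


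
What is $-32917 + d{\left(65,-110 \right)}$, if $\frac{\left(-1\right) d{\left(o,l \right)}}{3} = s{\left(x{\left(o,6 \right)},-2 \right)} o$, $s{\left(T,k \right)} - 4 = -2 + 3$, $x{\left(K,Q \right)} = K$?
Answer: $-33892$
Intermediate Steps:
$s{\left(T,k \right)} = 5$ ($s{\left(T,k \right)} = 4 + \left(-2 + 3\right) = 4 + 1 = 5$)
$d{\left(o,l \right)} = - 15 o$ ($d{\left(o,l \right)} = - 3 \cdot 5 o = - 15 o$)
$-32917 + d{\left(65,-110 \right)} = -32917 - 975 = -33892$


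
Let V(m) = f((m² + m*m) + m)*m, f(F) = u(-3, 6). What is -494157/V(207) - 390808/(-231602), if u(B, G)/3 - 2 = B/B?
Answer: -18953279035/71912421 ≈ -263.56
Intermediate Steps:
u(B, G) = 9 (u(B, G) = 6 + 3*(B/B) = 6 + 3*1 = 6 + 3 = 9)
f(F) = 9
V(m) = 9*m
-494157/V(207) - 390808/(-231602) = -494157/(9*207) - 390808/(-231602) = -494157/1863 - 390808*(-1/231602) = -494157*1/1863 + 195404/115801 = -164719/621 + 195404/115801 = -18953279035/71912421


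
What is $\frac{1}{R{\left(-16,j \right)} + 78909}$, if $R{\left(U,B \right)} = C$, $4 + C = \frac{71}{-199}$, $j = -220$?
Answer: $\frac{199}{15702024} \approx 1.2674 \cdot 10^{-5}$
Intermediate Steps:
$C = - \frac{867}{199}$ ($C = -4 + \frac{71}{-199} = -4 + 71 \left(- \frac{1}{199}\right) = -4 - \frac{71}{199} = - \frac{867}{199} \approx -4.3568$)
$R{\left(U,B \right)} = - \frac{867}{199}$
$\frac{1}{R{\left(-16,j \right)} + 78909} = \frac{1}{- \frac{867}{199} + 78909} = \frac{1}{\frac{15702024}{199}} = \frac{199}{15702024}$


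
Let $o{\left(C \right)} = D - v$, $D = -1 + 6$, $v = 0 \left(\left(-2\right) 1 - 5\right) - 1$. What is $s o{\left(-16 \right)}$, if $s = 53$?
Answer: $318$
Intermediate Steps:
$v = -1$ ($v = 0 \left(-2 - 5\right) - 1 = 0 \left(-7\right) - 1 = 0 - 1 = -1$)
$D = 5$
$o{\left(C \right)} = 6$ ($o{\left(C \right)} = 5 - -1 = 5 + 1 = 6$)
$s o{\left(-16 \right)} = 53 \cdot 6 = 318$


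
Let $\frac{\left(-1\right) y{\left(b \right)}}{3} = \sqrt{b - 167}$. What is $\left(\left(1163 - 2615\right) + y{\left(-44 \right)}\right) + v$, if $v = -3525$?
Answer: $-4977 - 3 i \sqrt{211} \approx -4977.0 - 43.578 i$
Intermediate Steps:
$y{\left(b \right)} = - 3 \sqrt{-167 + b}$ ($y{\left(b \right)} = - 3 \sqrt{b - 167} = - 3 \sqrt{-167 + b}$)
$\left(\left(1163 - 2615\right) + y{\left(-44 \right)}\right) + v = \left(\left(1163 - 2615\right) - 3 \sqrt{-167 - 44}\right) - 3525 = \left(-1452 - 3 \sqrt{-211}\right) - 3525 = \left(-1452 - 3 i \sqrt{211}\right) - 3525 = -4977 - 3 i \sqrt{211}$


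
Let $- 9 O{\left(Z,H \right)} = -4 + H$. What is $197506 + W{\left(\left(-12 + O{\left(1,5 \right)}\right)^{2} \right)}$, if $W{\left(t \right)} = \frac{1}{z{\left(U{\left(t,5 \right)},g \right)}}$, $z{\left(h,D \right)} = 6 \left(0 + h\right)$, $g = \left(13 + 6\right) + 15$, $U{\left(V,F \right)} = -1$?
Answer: $\frac{1185035}{6} \approx 1.9751 \cdot 10^{5}$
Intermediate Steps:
$g = 34$ ($g = 19 + 15 = 34$)
$O{\left(Z,H \right)} = \frac{4}{9} - \frac{H}{9}$ ($O{\left(Z,H \right)} = - \frac{-4 + H}{9} = \frac{4}{9} - \frac{H}{9}$)
$z{\left(h,D \right)} = 6 h$
$W{\left(t \right)} = - \frac{1}{6}$ ($W{\left(t \right)} = \frac{1}{6 \left(-1\right)} = \frac{1}{-6} = - \frac{1}{6}$)
$197506 + W{\left(\left(-12 + O{\left(1,5 \right)}\right)^{2} \right)} = 197506 - \frac{1}{6} = \frac{1185035}{6}$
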